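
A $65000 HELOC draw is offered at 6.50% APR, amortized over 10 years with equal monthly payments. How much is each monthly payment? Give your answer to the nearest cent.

At 6.50% the monthly rate is 0.0054167, so the payment is 65,000 × 0.0054167 / (1 − 1.0054167^−120) = $738.06.

$738.06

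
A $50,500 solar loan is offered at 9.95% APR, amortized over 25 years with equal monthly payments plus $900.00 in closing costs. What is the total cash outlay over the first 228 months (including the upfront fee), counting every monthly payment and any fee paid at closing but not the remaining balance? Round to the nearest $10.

Monthly rate = 9.95%/12 = 0.0082917; payment = 50,500 × 0.0082917 / (1 − (1+0.0082917)^−300) = $457.12.
Total outlay = 228 × $457.12 + $900.00 = $105,123.36.

$105,120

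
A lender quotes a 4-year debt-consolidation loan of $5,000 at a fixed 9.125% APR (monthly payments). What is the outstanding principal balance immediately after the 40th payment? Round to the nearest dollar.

With monthly rate i = 9.125%/12 = 0.0076042, the balance after k of n payments is P · [(1+i)^n − (1+i)^k] / [(1+i)^n − 1].
(1+0.0076042)^48 = 1.43852637 and (1+0.0076042)^40 = 1.35393617, so the balance is 5,000 × (1.43852637 − 1.35393617) / (1.43852637 − 1) = $964.48.

$964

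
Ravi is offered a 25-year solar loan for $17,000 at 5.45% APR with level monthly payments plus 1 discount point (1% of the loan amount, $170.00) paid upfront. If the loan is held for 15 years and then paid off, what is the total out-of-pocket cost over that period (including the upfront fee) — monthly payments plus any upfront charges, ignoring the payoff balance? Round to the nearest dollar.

$18,870

At 5.45% the monthly rate is 0.0045417, so the payment is 17,000 × 0.0045417 / (1 − 1.0045417^−300) = $103.89.
Total outlay = 180 × $103.89 + $170.00 = $18,870.20.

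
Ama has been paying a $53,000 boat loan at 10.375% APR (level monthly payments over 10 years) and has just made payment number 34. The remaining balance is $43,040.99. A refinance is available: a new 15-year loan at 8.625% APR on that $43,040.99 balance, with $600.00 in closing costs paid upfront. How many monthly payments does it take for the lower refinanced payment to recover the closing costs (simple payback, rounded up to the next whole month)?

Current payment = 53,000 × 10.375%/12 / (1 − (1+0.0086458)^−120) = $711.45.
Refinanced payment = 43,040.99 × 0.0071875 / (1 − (1+0.0071875)^−180) = $427.00.
Monthly savings = $711.45 − $427.00 = $284.45.
Break-even = $600.00 / $284.45 = 2.11 → 3 months.

3 months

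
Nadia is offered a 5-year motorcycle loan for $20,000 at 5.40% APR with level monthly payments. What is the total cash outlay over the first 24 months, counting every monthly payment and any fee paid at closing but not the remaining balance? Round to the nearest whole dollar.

$9,146

At 5.40% the monthly rate is 0.0045000, so the payment is 20,000 × 0.0045000 / (1 − 1.0045000^−60) = $381.10.
Total outlay = 24 × $381.10 = $9,146.40.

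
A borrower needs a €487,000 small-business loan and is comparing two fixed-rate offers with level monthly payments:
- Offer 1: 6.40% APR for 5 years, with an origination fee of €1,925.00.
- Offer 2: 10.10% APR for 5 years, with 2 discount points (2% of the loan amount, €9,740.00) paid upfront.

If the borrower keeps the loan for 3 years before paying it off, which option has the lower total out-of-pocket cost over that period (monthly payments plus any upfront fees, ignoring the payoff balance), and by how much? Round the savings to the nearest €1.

Offer 1: monthly rate = 6.4%/12 = 0.0053333; payment = 487,000 × 0.0053333 / (1 − (1+0.0053333)^−60) = €9,505.92.
Offer 2: monthly rate = 10.1%/12 = 0.0084167; payment = 487,000 × 0.0084167 / (1 − (1+0.0084167)^−60) = €10,371.29.
Over 36 months: Offer 1 costs 36 × €9,505.92 + €1,925.00 = €344,138.12; Offer 2 costs 36 × €10,371.29 + €9,740.00 = €383,106.44.
Offer 1 is cheaper by €383,106.44 − €344,138.12 = €38,968.32.

Offer 1 by €38,968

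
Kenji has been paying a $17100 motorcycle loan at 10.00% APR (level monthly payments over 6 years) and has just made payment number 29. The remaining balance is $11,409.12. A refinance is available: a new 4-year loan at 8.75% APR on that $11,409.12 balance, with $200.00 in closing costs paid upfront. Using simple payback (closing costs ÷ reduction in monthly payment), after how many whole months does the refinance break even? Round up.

Current payment = 17,100 × 10%/12 / (1 − (1+0.0083333)^−72) = $316.79.
Refinanced payment = 11,409.12 × 0.0072917 / (1 − (1+0.0072917)^−48) = $282.56.
Monthly savings = $316.79 − $282.56 = $34.23.
Break-even = $200.00 / $34.23 = 5.84 → 6 months.

6 months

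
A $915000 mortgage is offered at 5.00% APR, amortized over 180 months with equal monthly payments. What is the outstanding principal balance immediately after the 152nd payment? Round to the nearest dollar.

With monthly rate i = 5%/12 = 0.0041667, the balance after k of n payments is P · [(1+i)^n − (1+i)^k] / [(1+i)^n − 1].
(1+0.0041667)^180 = 2.11370393 and (1+0.0041667)^152 = 1.88140256, so the balance is 915,000 × (2.11370393 − 1.88140256) / (2.11370393 − 1) = $190,854.81.

$190,855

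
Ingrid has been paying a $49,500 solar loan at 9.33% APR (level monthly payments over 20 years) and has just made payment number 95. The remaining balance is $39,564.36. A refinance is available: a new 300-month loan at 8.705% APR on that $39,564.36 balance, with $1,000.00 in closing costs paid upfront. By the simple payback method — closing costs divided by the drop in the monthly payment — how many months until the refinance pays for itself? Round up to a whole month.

8 months

Current payment = 49,500 × 9.33%/12 / (1 − (1+0.0077750)^−240) = $455.92.
Refinanced payment = 39,564.36 × 0.0072542 / (1 − (1+0.0072542)^−300) = $324.07.
Monthly savings = $455.92 − $324.07 = $131.85.
Break-even = $1,000.00 / $131.85 = 7.58 → 8 months.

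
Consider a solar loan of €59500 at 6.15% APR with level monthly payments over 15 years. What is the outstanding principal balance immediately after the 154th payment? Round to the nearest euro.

€12,310

With monthly rate i = 6.15%/12 = 0.0051250, the balance after k of n payments is P · [(1+i)^n − (1+i)^k] / [(1+i)^n − 1].
(1+0.0051250)^180 = 2.50965210 and (1+0.0051250)^154 = 2.19731120, so the balance is 59,500 × (2.50965210 − 2.19731120) / (2.50965210 − 1) = €12,310.31.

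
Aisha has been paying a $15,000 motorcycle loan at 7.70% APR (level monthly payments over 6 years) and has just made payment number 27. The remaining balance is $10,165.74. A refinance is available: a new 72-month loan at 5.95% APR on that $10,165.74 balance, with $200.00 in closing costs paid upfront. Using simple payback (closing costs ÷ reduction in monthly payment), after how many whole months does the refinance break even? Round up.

Current payment = 15,000 × 7.7%/12 / (1 − (1+0.0064167)^−72) = $260.81.
Refinanced payment = 10,165.74 × 0.0049583 / (1 − (1+0.0049583)^−72) = $168.24.
Monthly savings = $260.81 − $168.24 = $92.57.
Break-even = $200.00 / $92.57 = 2.16 → 3 months.

3 months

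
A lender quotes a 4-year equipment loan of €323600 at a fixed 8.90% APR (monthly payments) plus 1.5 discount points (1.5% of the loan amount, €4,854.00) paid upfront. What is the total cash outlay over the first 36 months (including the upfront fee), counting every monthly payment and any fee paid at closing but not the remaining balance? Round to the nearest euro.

€294,202

Monthly rate = 8.9%/12 = 0.0074167; payment = 323,600 × 0.0074167 / (1 − (1+0.0074167)^−48) = €8,037.44.
Total outlay = 36 × €8,037.44 + €4,854.00 = €294,201.84.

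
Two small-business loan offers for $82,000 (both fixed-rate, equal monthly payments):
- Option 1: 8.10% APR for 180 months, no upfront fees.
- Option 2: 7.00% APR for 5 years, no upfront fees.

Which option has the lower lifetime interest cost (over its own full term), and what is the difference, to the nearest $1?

Option 2 by $44,486

Option 1: at 8.10% the monthly rate is 0.0067500, so the payment is 82,000 × 0.0067500 / (1 − 1.0067500^−180) = $788.38.
Total interest on Option 1 = 180 × $788.38 − $82,000 = $59,908.40.
Option 2: at 7.00% the monthly rate is 0.0058333, so the payment is 82,000 × 0.0058333 / (1 − 1.0058333^−60) = $1,623.70.
Total interest on Option 2 = 60 × $1,623.70 − $82,000 = $15,422.00.
Option 2 is lower by $44,486.40.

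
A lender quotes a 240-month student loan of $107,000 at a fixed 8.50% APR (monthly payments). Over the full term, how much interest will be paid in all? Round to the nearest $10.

$115,860

At 8.50% the monthly rate is 0.0070833, so the payment is 107,000 × 0.0070833 / (1 − 1.0070833^−240) = $928.57.
Total paid = 240 × $928.57 = $222,856.80; interest = $222,856.80 − $107,000 = $115,856.80.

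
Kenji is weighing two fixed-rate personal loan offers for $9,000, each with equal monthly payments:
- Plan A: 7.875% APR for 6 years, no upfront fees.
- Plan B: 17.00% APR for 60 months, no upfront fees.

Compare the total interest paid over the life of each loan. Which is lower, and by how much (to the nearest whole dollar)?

Plan A by $2,098

Plan A: monthly rate = 7.875%/12 = 0.0065625; payment = 9,000 × 0.0065625 / (1 − (1+0.0065625)^−72) = $157.25.
Total interest on Plan A = 72 × $157.25 − $9,000 = $2,322.00.
Plan B: monthly rate = 17%/12 = 0.0141667; payment = 9,000 × 0.0141667 / (1 − (1+0.0141667)^−60) = $223.67.
Total interest on Plan B = 60 × $223.67 − $9,000 = $4,420.20.
Plan A is lower by $2,098.20.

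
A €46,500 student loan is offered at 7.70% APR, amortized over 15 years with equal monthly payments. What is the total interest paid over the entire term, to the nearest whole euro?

€32,045

Monthly rate = 7.7%/12 = 0.0064167; payment = 46,500 × 0.0064167 / (1 − (1+0.0064167)^−180) = €436.36.
Total paid = 180 × €436.36 = €78,544.80; interest = €78,544.80 − €46,500 = €32,044.80.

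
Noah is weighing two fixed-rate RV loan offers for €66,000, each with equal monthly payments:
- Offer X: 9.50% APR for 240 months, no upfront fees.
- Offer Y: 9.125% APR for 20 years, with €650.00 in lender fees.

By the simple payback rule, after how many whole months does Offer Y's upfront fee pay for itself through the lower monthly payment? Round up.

41 months

Offer X: at 9.50% the monthly rate is 0.0079167, so the payment is 66,000 × 0.0079167 / (1 − 1.0079167^−240) = €615.21.
Offer Y: at 9.125% the monthly rate is 0.0076042, so the payment is 66,000 × 0.0076042 / (1 − 1.0076042^−240) = €599.14.
Monthly savings = €615.21 − €599.14 = €16.07.
Break-even = €650.00 / €16.07 = 40.45 → 41 months.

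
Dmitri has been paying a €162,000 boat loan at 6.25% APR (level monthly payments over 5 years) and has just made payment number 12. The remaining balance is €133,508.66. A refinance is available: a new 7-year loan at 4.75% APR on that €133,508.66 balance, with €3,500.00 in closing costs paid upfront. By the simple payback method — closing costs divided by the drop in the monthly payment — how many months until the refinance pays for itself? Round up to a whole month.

Current payment = 162,000 × 6.25%/12 / (1 − (1+0.0052083)^−60) = €3,150.78.
Refinanced payment = 133,508.66 × 0.0039583 / (1 − (1+0.0039583)^−84) = €1,871.36.
Monthly savings = €3,150.78 − €1,871.36 = €1,279.42.
Break-even = €3,500.00 / €1,279.42 = 2.74 → 3 months.

3 months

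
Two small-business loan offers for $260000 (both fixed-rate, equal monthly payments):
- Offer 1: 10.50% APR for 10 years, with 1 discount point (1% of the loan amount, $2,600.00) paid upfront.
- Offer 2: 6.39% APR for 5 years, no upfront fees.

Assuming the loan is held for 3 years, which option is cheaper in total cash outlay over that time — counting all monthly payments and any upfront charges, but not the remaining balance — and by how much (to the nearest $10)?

Offer 1 by $53,760

Offer 1: monthly rate = 10.5%/12 = 0.0087500; payment = 260,000 × 0.0087500 / (1 − (1+0.0087500)^−120) = $3,508.31.
Offer 2: at 6.39% the monthly rate is 0.0053250, so the payment is 260,000 × 0.0053250 / (1 − 1.0053250^−60) = $5,073.81.
Over 36 months: Offer 1 costs 36 × $3,508.31 + $2,600.00 = $128,899.16; Offer 2 costs 36 × $5,073.81 = $182,657.16.
Offer 1 is cheaper by $182,657.16 − $128,899.16 = $53,758.00.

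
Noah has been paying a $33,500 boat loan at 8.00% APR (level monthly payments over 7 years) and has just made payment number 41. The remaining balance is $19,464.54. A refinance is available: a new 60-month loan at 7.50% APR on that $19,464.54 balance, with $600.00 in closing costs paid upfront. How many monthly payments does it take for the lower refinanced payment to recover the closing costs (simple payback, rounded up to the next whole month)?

5 months

Current payment = 33,500 × 8%/12 / (1 − (1+0.0066667)^−84) = $522.14.
Refinanced payment = 19,464.54 × 0.0062500 / (1 − (1+0.0062500)^−60) = $390.03.
Monthly savings = $522.14 − $390.03 = $132.11.
Break-even = $600.00 / $132.11 = 4.54 → 5 months.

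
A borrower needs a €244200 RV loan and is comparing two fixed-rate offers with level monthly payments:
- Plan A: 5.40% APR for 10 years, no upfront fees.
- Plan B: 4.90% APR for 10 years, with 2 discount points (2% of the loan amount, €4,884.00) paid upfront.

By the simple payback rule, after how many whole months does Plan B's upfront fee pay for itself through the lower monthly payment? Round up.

82 months

Plan A: at 5.40% the monthly rate is 0.0045000, so the payment is 244,200 × 0.0045000 / (1 − 1.0045000^−120) = €2,638.13.
Plan B: at 4.90% the monthly rate is 0.0040833, so the payment is 244,200 × 0.0040833 / (1 − 1.0040833^−120) = €2,578.20.
Monthly savings = €2,638.13 − €2,578.20 = €59.93.
Break-even = €4,884.00 / €59.93 = 81.50 → 82 months.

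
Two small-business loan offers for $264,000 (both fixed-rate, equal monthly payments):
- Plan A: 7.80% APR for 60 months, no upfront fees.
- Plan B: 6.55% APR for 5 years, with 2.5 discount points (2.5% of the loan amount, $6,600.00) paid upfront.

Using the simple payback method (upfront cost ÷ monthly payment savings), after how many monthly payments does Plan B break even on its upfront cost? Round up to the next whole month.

Plan A: monthly rate = 7.8%/12 = 0.0065000; payment = 264,000 × 0.0065000 / (1 − (1+0.0065000)^−60) = $5,327.73.
Plan B: at 6.55% the monthly rate is 0.0054583, so the payment is 264,000 × 0.0054583 / (1 − 1.0054583^−60) = $5,171.65.
Monthly savings = $5,327.73 − $5,171.65 = $156.08.
Break-even = $6,600.00 / $156.08 = 42.29 → 43 months.

43 months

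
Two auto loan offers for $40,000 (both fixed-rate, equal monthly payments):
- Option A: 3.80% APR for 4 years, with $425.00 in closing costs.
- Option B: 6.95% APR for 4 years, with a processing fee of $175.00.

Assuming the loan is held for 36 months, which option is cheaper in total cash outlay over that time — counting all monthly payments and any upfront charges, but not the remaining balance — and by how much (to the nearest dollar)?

Option A by $1,814

Option A: at 3.80% the monthly rate is 0.0031667, so the payment is 40,000 × 0.0031667 / (1 − 1.0031667^−48) = $899.59.
Option B: at 6.95% the monthly rate is 0.0057917, so the payment is 40,000 × 0.0057917 / (1 − 1.0057917^−48) = $956.92.
Over 36 months: Option A costs 36 × $899.59 + $425.00 = $32,810.24; Option B costs 36 × $956.92 + $175.00 = $34,624.12.
Option A is cheaper by $34,624.12 − $32,810.24 = $1,813.88.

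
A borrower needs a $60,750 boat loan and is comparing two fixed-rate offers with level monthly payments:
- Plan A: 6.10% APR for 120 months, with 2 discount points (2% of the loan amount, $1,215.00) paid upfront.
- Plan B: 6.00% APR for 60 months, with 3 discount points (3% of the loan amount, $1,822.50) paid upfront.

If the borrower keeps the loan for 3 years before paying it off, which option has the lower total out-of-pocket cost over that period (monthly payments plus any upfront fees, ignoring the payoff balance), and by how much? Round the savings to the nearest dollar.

Plan A: at 6.10% the monthly rate is 0.0050833, so the payment is 60,750 × 0.0050833 / (1 − 1.0050833^−120) = $677.50.
Plan B: at 6.00% the monthly rate is 0.0050000, so the payment is 60,750 × 0.0050000 / (1 − 1.0050000^−60) = $1,174.47.
Over 36 months: Plan A costs 36 × $677.50 + $1,215.00 = $25,605.00; Plan B costs 36 × $1,174.47 + $1,822.50 = $44,103.42.
Plan A is cheaper by $44,103.42 − $25,605.00 = $18,498.42.

Plan A by $18,498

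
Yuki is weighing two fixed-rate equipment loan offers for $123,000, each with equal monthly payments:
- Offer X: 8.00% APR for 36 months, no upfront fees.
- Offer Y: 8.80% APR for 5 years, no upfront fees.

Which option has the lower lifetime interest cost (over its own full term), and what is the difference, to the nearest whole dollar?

Offer X: monthly rate = 8%/12 = 0.0066667; payment = 123,000 × 0.0066667 / (1 − (1+0.0066667)^−36) = $3,854.37.
Total interest on Offer X = 36 × $3,854.37 − $123,000 = $15,757.32.
Offer Y: at 8.80% the monthly rate is 0.0073333, so the payment is 123,000 × 0.0073333 / (1 − 1.0073333^−60) = $2,541.36.
Total interest on Offer Y = 60 × $2,541.36 − $123,000 = $29,481.60.
Offer X is lower by $13,724.28.

Offer X by $13,724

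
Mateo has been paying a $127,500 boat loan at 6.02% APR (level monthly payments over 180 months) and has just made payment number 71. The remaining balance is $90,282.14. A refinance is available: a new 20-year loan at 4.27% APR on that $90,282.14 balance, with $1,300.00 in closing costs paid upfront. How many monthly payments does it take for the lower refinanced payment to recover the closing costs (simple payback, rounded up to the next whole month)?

3 months

Current payment = 127,500 × 6.02%/12 / (1 − (1+0.0050167)^−180) = $1,077.30.
Refinanced payment = 90,282.14 × 0.0035583 / (1 − (1+0.0035583)^−240) = $560.02.
Monthly savings = $1,077.30 − $560.02 = $517.28.
Break-even = $1,300.00 / $517.28 = 2.51 → 3 months.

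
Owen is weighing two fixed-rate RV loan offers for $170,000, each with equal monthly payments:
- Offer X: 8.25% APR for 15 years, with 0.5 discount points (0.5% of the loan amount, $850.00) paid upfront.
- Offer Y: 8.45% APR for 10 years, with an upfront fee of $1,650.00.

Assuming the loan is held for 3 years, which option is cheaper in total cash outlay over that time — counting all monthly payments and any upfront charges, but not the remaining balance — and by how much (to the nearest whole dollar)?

Offer X by $17,143

Offer X: at 8.25% the monthly rate is 0.0068750, so the payment is 170,000 × 0.0068750 / (1 − 1.0068750^−180) = $1,649.24.
Offer Y: monthly rate = 8.45%/12 = 0.0070417; payment = 170,000 × 0.0070417 / (1 − (1+0.0070417)^−120) = $2,103.21.
Over 36 months: Offer X costs 36 × $1,649.24 + $850.00 = $60,222.64; Offer Y costs 36 × $2,103.21 + $1,650.00 = $77,365.56.
Offer X is cheaper by $77,365.56 − $60,222.64 = $17,142.92.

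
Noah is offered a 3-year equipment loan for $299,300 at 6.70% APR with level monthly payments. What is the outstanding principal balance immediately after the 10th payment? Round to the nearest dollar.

$222,086

With monthly rate i = 6.7%/12 = 0.0055833, the balance after k of n payments is P · [(1+i)^n − (1+i)^k] / [(1+i)^n − 1].
(1+0.0055833)^36 = 1.22194146 and (1+0.0055833)^10 = 1.05725724, so the balance is 299,300 × (1.22194146 − 1.05725724) / (1.22194146 − 1) = $222,085.53.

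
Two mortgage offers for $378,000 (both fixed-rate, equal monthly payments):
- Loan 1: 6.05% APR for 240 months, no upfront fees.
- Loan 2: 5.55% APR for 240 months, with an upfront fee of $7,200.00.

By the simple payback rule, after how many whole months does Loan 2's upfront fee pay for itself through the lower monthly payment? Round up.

67 months

Loan 1: at 6.05% the monthly rate is 0.0050417, so the payment is 378,000 × 0.0050417 / (1 − 1.0050417^−240) = $2,719.02.
Loan 2: monthly rate = 5.55%/12 = 0.0046250; payment = 378,000 × 0.0046250 / (1 − (1+0.0046250)^−240) = $2,610.90.
Monthly savings = $2,719.02 − $2,610.90 = $108.12.
Break-even = $7,200.00 / $108.12 = 66.59 → 67 months.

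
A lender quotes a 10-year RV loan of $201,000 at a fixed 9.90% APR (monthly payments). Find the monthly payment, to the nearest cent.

At 9.90% the monthly rate is 0.0082500, so the payment is 201,000 × 0.0082500 / (1 − 1.0082500^−120) = $2,645.11.

$2,645.11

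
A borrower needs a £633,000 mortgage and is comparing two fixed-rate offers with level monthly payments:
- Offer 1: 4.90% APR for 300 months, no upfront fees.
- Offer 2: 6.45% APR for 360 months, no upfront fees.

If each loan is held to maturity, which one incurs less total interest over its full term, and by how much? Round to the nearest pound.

Offer 1: monthly rate = 4.9%/12 = 0.0040833; payment = 633,000 × 0.0040833 / (1 − (1+0.0040833)^−300) = £3,663.67.
Total interest on Offer 1 = 300 × £3,663.67 − £633,000 = £466,101.00.
Offer 2: monthly rate = 6.45%/12 = 0.0053750; payment = 633,000 × 0.0053750 / (1 − (1+0.0053750)^−360) = £3,980.20.
Total interest on Offer 2 = 360 × £3,980.20 − £633,000 = £799,872.00.
Offer 1 is lower by £333,771.00.

Offer 1 by £333,771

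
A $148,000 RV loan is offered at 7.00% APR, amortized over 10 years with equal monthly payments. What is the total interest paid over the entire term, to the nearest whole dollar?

Monthly rate = 7%/12 = 0.0058333; payment = 148,000 × 0.0058333 / (1 − (1+0.0058333)^−120) = $1,718.41.
Total paid = 120 × $1,718.41 = $206,209.20; interest = $206,209.20 − $148,000 = $58,209.20.

$58,209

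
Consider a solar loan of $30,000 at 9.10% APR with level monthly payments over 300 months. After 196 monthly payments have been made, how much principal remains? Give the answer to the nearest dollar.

With monthly rate i = 9.1%/12 = 0.0075833, the balance after k of n payments is P · [(1+i)^n − (1+i)^k] / [(1+i)^n − 1].
(1+0.0075833)^300 = 9.64478468 and (1+0.0075833)^196 = 4.39613604, so the balance is 30,000 × (9.64478468 − 4.39613604) / (9.64478468 − 1) = $18,214.39.

$18,214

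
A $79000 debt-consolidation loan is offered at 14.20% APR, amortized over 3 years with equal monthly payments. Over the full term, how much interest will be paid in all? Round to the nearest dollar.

$18,478

At 14.20% the monthly rate is 0.0118333, so the payment is 79,000 × 0.0118333 / (1 − 1.0118333^−36) = $2,707.71.
Total paid = 36 × $2,707.71 = $97,477.56; interest = $97,477.56 − $79,000 = $18,477.56.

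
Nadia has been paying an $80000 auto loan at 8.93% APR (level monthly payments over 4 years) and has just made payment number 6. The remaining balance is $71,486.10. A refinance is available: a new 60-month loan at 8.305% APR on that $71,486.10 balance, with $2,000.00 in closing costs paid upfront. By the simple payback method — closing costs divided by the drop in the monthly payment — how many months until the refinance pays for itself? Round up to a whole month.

Current payment = 80,000 × 8.93%/12 / (1 − (1+0.0074417)^−48) = $1,988.15.
Refinanced payment = 71,486.10 × 0.0069208 / (1 − (1+0.0069208)^−60) = $1,459.94.
Monthly savings = $1,988.15 − $1,459.94 = $528.21.
Break-even = $2,000.00 / $528.21 = 3.79 → 4 months.

4 months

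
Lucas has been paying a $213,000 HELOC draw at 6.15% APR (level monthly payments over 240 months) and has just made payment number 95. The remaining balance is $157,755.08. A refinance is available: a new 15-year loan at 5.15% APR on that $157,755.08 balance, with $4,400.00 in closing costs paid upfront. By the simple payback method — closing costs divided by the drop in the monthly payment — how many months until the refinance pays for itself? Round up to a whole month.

16 months

Current payment = 213,000 × 6.15%/12 / (1 − (1+0.0051250)^−240) = $1,544.49.
Refinanced payment = 157,755.08 × 0.0042917 / (1 − (1+0.0042917)^−180) = $1,259.88.
Monthly savings = $1,544.49 − $1,259.88 = $284.61.
Break-even = $4,400.00 / $284.61 = 15.46 → 16 months.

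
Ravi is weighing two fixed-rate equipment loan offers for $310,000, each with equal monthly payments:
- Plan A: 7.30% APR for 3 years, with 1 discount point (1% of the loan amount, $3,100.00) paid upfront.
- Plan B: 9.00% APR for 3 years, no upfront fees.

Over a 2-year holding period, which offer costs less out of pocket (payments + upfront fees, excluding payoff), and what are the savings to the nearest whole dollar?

Plan A by $2,743

Plan A: monthly rate = 7.3%/12 = 0.0060833; payment = 310,000 × 0.0060833 / (1 − (1+0.0060833)^−36) = $9,614.48.
Plan B: at 9.00% the monthly rate is 0.0075000, so the payment is 310,000 × 0.0075000 / (1 − 1.0075000^−36) = $9,857.92.
Over 24 months: Plan A costs 24 × $9,614.48 + $3,100.00 = $233,847.52; Plan B costs 24 × $9,857.92 = $236,590.08.
Plan A is cheaper by $236,590.08 − $233,847.52 = $2,742.56.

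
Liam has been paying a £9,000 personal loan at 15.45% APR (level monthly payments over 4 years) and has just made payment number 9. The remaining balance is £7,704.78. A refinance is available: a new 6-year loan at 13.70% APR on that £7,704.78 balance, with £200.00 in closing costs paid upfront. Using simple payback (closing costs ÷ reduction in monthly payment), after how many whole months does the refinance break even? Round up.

3 months

Current payment = 9,000 × 15.45%/12 / (1 − (1+0.0128750)^−48) = £252.53.
Refinanced payment = 7,704.78 × 0.0114167 / (1 − (1+0.0114167)^−72) = £157.53.
Monthly savings = £252.53 − £157.53 = £95.00.
Break-even = £200.00 / £95.00 = 2.11 → 3 months.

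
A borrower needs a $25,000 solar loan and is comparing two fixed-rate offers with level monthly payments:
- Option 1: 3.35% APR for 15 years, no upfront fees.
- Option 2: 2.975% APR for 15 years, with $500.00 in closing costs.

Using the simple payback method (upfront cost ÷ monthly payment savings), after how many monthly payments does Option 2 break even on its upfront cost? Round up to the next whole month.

111 months

Option 1: monthly rate = 3.35%/12 = 0.0027917; payment = 25,000 × 0.0027917 / (1 − (1+0.0027917)^−180) = $176.88.
Option 2: monthly rate = 2.975%/12 = 0.0024792; payment = 25,000 × 0.0024792 / (1 − (1+0.0024792)^−180) = $172.34.
Monthly savings = $176.88 − $172.34 = $4.54.
Break-even = $500.00 / $4.54 = 110.13 → 111 months.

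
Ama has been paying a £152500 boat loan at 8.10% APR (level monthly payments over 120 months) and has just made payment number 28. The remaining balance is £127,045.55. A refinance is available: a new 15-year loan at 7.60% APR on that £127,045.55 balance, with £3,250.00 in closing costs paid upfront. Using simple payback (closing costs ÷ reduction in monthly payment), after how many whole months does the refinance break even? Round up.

5 months

Current payment = 152,500 × 8.1%/12 / (1 − (1+0.0067500)^−120) = £1,858.31.
Refinanced payment = 127,045.55 × 0.0063333 / (1 − (1+0.0063333)^−180) = £1,184.96.
Monthly savings = £1,858.31 − £1,184.96 = £673.35.
Break-even = £3,250.00 / £673.35 = 4.83 → 5 months.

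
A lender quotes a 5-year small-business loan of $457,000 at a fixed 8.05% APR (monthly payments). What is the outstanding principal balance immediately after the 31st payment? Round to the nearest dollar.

$243,748

With monthly rate i = 8.05%/12 = 0.0067083, the balance after k of n payments is P · [(1+i)^n − (1+i)^k] / [(1+i)^n − 1].
(1+0.0067083)^60 = 1.49355018 and (1+0.0067083)^31 = 1.23030722, so the balance is 457,000 × (1.49355018 − 1.23030722) / (1.49355018 − 1) = $243,748.33.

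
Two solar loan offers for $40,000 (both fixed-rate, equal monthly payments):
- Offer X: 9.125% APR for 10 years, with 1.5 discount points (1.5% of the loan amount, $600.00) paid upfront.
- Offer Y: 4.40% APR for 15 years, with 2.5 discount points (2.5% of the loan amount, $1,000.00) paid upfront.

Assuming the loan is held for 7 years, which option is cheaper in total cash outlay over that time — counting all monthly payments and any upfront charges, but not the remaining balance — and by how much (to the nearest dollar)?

Offer X: at 9.125% the monthly rate is 0.0076042, so the payment is 40,000 × 0.0076042 / (1 − 1.0076042^−120) = $509.41.
Offer Y: monthly rate = 4.4%/12 = 0.0036667; payment = 40,000 × 0.0036667 / (1 − (1+0.0036667)^−180) = $303.96.
Over 84 months: Offer X costs 84 × $509.41 + $600.00 = $43,390.44; Offer Y costs 84 × $303.96 + $1,000.00 = $26,532.64.
Offer Y is cheaper by $43,390.44 − $26,532.64 = $16,857.80.

Offer Y by $16,858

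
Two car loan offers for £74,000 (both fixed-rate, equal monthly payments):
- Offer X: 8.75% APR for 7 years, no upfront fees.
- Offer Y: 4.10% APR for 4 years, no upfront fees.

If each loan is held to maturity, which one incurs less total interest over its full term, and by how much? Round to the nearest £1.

Offer Y by £18,863

Offer X: at 8.75% the monthly rate is 0.0072917, so the payment is 74,000 × 0.0072917 / (1 − 1.0072917^−84) = £1,181.22.
Total interest on Offer X = 84 × £1,181.22 − £74,000 = £25,222.48.
Offer Y: at 4.10% the monthly rate is 0.0034167, so the payment is 74,000 × 0.0034167 / (1 − 1.0034167^−48) = £1,674.16.
Total interest on Offer Y = 48 × £1,674.16 − £74,000 = £6,359.68.
Offer Y is lower by £18,862.80.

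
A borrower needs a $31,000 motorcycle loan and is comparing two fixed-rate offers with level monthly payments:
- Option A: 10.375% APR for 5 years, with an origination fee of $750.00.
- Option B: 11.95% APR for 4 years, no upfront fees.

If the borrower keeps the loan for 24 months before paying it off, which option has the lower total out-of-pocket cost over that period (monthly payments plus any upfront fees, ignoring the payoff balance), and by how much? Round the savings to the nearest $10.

Option A by $2,880

Option A: monthly rate = 10.375%/12 = 0.0086458; payment = 31,000 × 0.0086458 / (1 − (1+0.0086458)^−60) = $664.39.
Option B: monthly rate = 11.95%/12 = 0.0099583; payment = 31,000 × 0.0099583 / (1 − (1+0.0099583)^−48) = $815.59.
Over 24 months: Option A costs 24 × $664.39 + $750.00 = $16,695.36; Option B costs 24 × $815.59 = $19,574.16.
Option A is cheaper by $19,574.16 − $16,695.36 = $2,878.80.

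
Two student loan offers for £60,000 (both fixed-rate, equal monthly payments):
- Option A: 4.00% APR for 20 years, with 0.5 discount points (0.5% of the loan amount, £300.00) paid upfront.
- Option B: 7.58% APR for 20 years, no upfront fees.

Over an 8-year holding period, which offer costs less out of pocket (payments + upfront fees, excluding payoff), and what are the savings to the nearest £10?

Option A by £11,480

Option A: at 4.00% the monthly rate is 0.0033333, so the payment is 60,000 × 0.0033333 / (1 − 1.0033333^−240) = £363.59.
Option B: monthly rate = 7.58%/12 = 0.0063167; payment = 60,000 × 0.0063167 / (1 − (1+0.0063167)^−240) = £486.30.
Over 96 months: Option A costs 96 × £363.59 + £300.00 = £35,204.64; Option B costs 96 × £486.30 = £46,684.80.
Option A is cheaper by £46,684.80 − £35,204.64 = £11,480.16.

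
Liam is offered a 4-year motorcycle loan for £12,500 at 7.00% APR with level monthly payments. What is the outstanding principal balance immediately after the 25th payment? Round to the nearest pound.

£6,425

With monthly rate i = 7%/12 = 0.0058333, the balance after k of n payments is P · [(1+i)^n − (1+i)^k] / [(1+i)^n − 1].
(1+0.0058333)^48 = 1.32205388 and (1+0.0058333)^25 = 1.15651322, so the balance is 12,500 × (1.32205388 − 1.15651322) / (1.32205388 − 1) = £6,425.19.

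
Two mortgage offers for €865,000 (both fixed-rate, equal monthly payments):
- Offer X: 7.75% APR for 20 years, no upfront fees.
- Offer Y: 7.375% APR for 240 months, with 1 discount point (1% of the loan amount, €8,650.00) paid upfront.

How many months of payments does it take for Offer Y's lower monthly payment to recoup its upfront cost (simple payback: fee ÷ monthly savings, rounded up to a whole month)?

Offer X: at 7.75% the monthly rate is 0.0064583, so the payment is 865,000 × 0.0064583 / (1 − 1.0064583^−240) = €7,101.21.
Offer Y: at 7.375% the monthly rate is 0.0061458, so the payment is 865,000 × 0.0061458 / (1 − 1.0061458^−240) = €6,902.42.
Monthly savings = €7,101.21 − €6,902.42 = €198.79.
Break-even = €8,650.00 / €198.79 = 43.51 → 44 months.

44 months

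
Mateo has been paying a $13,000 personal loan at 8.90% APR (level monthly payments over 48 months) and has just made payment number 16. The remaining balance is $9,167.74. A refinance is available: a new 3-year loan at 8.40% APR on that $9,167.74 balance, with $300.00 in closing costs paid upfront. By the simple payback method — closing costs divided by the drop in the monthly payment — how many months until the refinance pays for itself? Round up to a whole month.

9 months

Current payment = 13,000 × 8.9%/12 / (1 − (1+0.0074167)^−48) = $322.89.
Refinanced payment = 9,167.74 × 0.0070000 / (1 − (1+0.0070000)^−36) = $288.98.
Monthly savings = $322.89 − $288.98 = $33.91.
Break-even = $300.00 / $33.91 = 8.85 → 9 months.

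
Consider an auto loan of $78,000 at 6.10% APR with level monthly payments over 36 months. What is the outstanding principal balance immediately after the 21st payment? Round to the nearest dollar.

With monthly rate i = 6.1%/12 = 0.0050833, the balance after k of n payments is P · [(1+i)^n − (1+i)^k] / [(1+i)^n − 1].
(1+0.0050833)^36 = 1.20025789 and (1+0.0050833)^21 = 1.11235523, so the balance is 78,000 × (1.20025789 − 1.11235523) / (1.20025789 − 1) = $34,237.89.

$34,238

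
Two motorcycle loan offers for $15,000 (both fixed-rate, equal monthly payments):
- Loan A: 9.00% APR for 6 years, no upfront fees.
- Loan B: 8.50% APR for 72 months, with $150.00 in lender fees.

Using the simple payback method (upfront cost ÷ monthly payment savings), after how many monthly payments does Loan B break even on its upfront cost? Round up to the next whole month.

Loan A: at 9.00% the monthly rate is 0.0075000, so the payment is 15,000 × 0.0075000 / (1 − 1.0075000^−72) = $270.38.
Loan B: monthly rate = 8.5%/12 = 0.0070833; payment = 15,000 × 0.0070833 / (1 − (1+0.0070833)^−72) = $266.68.
Monthly savings = $270.38 − $266.68 = $3.70.
Break-even = $150.00 / $3.70 = 40.54 → 41 months.

41 months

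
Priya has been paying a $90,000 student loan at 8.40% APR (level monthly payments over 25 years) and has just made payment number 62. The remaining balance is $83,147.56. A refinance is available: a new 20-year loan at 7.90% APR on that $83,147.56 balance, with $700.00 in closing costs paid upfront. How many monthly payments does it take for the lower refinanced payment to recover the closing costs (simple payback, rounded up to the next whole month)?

25 months

Current payment = 90,000 × 8.4%/12 / (1 − (1+0.0070000)^−300) = $718.65.
Refinanced payment = 83,147.56 × 0.0065833 / (1 − (1+0.0065833)^−240) = $690.31.
Monthly savings = $718.65 − $690.31 = $28.34.
Break-even = $700.00 / $28.34 = 24.70 → 25 months.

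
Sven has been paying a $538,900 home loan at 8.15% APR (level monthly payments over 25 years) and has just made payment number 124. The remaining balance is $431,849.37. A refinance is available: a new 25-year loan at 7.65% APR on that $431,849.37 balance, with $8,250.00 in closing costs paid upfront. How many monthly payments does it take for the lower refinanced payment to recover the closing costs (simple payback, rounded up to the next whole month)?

Current payment = 538,900 × 8.15%/12 / (1 − (1+0.0067917)^−300) = $4,213.01.
Refinanced payment = 431,849.37 × 0.0063750 / (1 − (1+0.0063750)^−300) = $3,233.58.
Monthly savings = $4,213.01 − $3,233.58 = $979.43.
Break-even = $8,250.00 / $979.43 = 8.42 → 9 months.

9 months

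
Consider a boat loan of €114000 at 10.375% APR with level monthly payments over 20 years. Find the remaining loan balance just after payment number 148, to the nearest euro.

With monthly rate i = 10.375%/12 = 0.0086458, the balance after k of n payments is P · [(1+i)^n − (1+i)^k] / [(1+i)^n − 1].
(1+0.0086458)^240 = 7.89382902 and (1+0.0086458)^148 = 3.57542296, so the balance is 114,000 × (7.89382902 − 3.57542296) / (7.89382902 − 1) = €71,411.44.

€71,411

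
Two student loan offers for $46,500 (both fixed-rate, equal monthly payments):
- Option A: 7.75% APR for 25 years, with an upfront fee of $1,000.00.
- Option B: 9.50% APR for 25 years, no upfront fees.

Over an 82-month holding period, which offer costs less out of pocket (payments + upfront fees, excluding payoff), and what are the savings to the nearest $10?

Option A by $3,510

Option A: monthly rate = 7.75%/12 = 0.0064583; payment = 46,500 × 0.0064583 / (1 − (1+0.0064583)^−300) = $351.23.
Option B: monthly rate = 9.5%/12 = 0.0079167; payment = 46,500 × 0.0079167 / (1 − (1+0.0079167)^−300) = $406.27.
Over 82 months: Option A costs 82 × $351.23 + $1,000.00 = $29,800.86; Option B costs 82 × $406.27 = $33,314.14.
Option A is cheaper by $33,314.14 − $29,800.86 = $3,513.28.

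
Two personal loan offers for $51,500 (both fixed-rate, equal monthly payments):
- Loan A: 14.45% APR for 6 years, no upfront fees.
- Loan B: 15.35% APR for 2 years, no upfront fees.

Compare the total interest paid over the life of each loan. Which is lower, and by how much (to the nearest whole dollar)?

Loan B by $17,167

Loan A: monthly rate = 14.45%/12 = 0.0120417; payment = 51,500 × 0.0120417 / (1 − (1+0.0120417)^−72) = $1,073.64.
Total interest on Loan A = 72 × $1,073.64 − $51,500 = $25,802.08.
Loan B: at 15.35% the monthly rate is 0.0127917, so the payment is 51,500 × 0.0127917 / (1 − 1.0127917^−24) = $2,505.63.
Total interest on Loan B = 24 × $2,505.63 − $51,500 = $8,635.12.
Loan B is lower by $17,166.96.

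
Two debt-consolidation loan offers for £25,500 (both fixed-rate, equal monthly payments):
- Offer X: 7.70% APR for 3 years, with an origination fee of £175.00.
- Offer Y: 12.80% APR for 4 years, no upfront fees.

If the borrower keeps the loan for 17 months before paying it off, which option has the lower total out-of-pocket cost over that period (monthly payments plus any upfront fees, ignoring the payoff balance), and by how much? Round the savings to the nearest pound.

Offer X: monthly rate = 7.7%/12 = 0.0064167; payment = 25,500 × 0.0064167 / (1 − (1+0.0064167)^−36) = £795.55.
Offer Y: at 12.80% the monthly rate is 0.0106667, so the payment is 25,500 × 0.0106667 / (1 − 1.0106667^−48) = £681.57.
Over 17 months: Offer X costs 17 × £795.55 + £175.00 = £13,699.35; Offer Y costs 17 × £681.57 = £11,586.69.
Offer Y is cheaper by £13,699.35 − £11,586.69 = £2,112.66.

Offer Y by £2,113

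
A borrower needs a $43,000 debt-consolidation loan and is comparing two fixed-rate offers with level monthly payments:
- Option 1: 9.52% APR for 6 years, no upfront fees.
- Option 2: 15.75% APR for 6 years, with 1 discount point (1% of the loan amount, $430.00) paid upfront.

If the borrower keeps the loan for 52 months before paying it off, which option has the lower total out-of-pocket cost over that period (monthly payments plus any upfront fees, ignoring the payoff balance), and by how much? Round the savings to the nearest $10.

Option 1 by $7,740

Option 1: monthly rate = 9.52%/12 = 0.0079333; payment = 43,000 × 0.0079333 / (1 − (1+0.0079333)^−72) = $786.24.
Option 2: at 15.75% the monthly rate is 0.0131250, so the payment is 43,000 × 0.0131250 / (1 − 1.0131250^−72) = $926.84.
Over 52 months: Option 1 costs 52 × $786.24 = $40,884.48; Option 2 costs 52 × $926.84 + $430.00 = $48,625.68.
Option 1 is cheaper by $48,625.68 − $40,884.48 = $7,741.20.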